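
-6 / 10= -3 / 5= -0.60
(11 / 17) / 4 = 11 / 68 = 0.16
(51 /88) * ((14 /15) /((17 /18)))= 63 /110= 0.57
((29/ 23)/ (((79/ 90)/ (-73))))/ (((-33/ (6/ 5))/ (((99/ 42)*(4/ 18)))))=25404/ 12719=2.00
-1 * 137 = -137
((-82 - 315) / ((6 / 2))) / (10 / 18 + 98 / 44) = -26202 / 551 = -47.55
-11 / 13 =-0.85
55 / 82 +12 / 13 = 1699 / 1066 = 1.59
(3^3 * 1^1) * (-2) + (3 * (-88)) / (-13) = -438 / 13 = -33.69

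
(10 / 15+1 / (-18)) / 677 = 11 / 12186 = 0.00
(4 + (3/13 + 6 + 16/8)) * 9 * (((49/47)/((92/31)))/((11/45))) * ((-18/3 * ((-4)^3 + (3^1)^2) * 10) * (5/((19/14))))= 513534026250/267007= 1923297.99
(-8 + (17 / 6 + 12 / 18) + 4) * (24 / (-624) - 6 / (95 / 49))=7739 / 4940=1.57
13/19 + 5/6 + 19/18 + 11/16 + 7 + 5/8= 29783/2736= 10.89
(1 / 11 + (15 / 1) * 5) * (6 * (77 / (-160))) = -8673 / 40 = -216.82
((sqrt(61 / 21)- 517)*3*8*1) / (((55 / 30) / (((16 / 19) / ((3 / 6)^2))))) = -433152 / 19 + 3072*sqrt(1281) / 1463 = -22722.32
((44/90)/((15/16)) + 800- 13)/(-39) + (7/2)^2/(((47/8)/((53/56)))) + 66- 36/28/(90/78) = 1616691913/34643700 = 46.67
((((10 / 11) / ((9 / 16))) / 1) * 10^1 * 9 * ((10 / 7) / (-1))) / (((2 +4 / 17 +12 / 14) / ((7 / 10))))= -11900 / 253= -47.04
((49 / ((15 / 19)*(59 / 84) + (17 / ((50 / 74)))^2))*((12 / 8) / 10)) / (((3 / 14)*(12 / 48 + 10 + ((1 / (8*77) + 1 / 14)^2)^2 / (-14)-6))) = 22989877333305344000 / 1804815416496153323429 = 0.01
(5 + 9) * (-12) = -168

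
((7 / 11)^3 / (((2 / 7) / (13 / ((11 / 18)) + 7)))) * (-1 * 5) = -3733555 / 29282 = -127.50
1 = 1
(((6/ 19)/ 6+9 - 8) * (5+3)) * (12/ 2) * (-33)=-31680/ 19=-1667.37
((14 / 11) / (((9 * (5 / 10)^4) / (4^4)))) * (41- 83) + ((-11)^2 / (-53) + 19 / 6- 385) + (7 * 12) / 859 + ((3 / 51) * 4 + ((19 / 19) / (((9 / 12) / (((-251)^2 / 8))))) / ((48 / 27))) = -5123166941729 / 272433568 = -18805.20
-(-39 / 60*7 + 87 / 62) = 1951 / 620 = 3.15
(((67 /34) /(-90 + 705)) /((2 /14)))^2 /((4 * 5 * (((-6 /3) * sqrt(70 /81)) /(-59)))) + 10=1853957 * sqrt(70) /19432360000 + 10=10.00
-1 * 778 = -778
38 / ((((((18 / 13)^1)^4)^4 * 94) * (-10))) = -12642915574480416979 / 57076579615399298334720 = -0.00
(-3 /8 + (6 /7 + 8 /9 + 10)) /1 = 11.37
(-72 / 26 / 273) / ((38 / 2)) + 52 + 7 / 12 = 14182843 / 269724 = 52.58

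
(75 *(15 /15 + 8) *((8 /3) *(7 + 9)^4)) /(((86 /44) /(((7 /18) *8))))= 8074035200 /43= 187768260.47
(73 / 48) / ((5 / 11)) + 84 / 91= 13319 / 3120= 4.27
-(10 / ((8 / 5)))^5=-9765625 / 1024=-9536.74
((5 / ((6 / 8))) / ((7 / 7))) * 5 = 100 / 3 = 33.33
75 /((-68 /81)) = -6075 /68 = -89.34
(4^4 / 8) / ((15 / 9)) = 96 / 5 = 19.20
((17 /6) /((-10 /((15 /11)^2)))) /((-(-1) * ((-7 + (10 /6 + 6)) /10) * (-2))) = 3825 /968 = 3.95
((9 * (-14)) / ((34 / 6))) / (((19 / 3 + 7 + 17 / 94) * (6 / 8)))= -142128 / 64787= -2.19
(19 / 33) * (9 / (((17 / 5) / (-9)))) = -2565 / 187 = -13.72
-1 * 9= -9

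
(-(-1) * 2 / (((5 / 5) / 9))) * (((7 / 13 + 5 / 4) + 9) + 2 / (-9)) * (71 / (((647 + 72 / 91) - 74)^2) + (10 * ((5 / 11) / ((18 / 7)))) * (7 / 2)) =122341645758661 / 103966957380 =1176.74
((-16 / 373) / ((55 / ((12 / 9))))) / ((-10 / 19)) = 608 / 307725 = 0.00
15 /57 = 5 /19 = 0.26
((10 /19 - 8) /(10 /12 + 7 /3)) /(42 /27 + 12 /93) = -118854 /84835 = -1.40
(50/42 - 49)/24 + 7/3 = 43/126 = 0.34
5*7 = 35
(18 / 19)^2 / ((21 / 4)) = 432 / 2527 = 0.17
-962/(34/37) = -17797/17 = -1046.88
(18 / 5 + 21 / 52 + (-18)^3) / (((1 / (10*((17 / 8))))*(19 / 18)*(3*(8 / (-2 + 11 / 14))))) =1313746893 / 221312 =5936.18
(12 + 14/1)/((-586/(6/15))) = -26/1465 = -0.02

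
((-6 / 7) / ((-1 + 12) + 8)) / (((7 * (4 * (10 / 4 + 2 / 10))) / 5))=-25 / 8379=-0.00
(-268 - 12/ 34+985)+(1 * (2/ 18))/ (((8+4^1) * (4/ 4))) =1315781/ 1836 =716.66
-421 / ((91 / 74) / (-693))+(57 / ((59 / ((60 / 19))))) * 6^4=185003154 / 767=241203.59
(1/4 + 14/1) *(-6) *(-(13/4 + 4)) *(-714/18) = -196707/8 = -24588.38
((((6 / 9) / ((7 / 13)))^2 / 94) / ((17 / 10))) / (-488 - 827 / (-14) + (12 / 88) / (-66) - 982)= -1635920 / 240622588521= -0.00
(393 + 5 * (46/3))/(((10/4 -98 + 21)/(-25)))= 157.61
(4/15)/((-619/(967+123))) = -872/1857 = -0.47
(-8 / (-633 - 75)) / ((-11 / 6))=-4 / 649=-0.01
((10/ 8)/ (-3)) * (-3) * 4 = 5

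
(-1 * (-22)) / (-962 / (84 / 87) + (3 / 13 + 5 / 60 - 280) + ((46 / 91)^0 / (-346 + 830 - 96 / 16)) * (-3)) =-5741736 / 333033559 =-0.02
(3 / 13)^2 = 9 / 169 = 0.05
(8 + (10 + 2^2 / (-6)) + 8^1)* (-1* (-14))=1064 / 3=354.67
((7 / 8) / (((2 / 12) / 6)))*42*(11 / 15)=4851 / 5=970.20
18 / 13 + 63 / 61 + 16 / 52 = 2161 / 793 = 2.73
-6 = -6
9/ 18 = 1/ 2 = 0.50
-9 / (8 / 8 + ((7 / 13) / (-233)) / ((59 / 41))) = -1608399 / 178424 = -9.01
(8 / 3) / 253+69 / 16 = 52499 / 12144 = 4.32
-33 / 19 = -1.74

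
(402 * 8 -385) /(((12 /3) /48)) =33972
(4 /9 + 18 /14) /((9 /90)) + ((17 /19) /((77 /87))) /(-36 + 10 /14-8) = 22977751 /1329867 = 17.28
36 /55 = 0.65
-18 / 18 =-1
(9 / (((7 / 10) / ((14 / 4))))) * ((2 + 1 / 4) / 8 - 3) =-3915 / 32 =-122.34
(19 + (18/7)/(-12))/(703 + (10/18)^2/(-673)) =14336919/536516596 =0.03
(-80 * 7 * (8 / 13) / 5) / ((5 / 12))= -10752 / 65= -165.42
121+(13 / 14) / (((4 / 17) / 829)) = 189985 / 56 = 3392.59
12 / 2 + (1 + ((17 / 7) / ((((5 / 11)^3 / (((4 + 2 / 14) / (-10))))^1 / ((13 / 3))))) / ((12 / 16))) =-15131383 / 275625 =-54.90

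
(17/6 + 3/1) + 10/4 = 25/3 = 8.33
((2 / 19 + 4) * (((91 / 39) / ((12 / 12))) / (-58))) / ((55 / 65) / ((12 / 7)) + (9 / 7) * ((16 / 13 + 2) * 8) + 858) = -14196 / 76649059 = -0.00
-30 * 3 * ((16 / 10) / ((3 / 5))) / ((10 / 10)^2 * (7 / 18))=-4320 / 7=-617.14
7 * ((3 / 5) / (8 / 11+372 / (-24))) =-462 / 1625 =-0.28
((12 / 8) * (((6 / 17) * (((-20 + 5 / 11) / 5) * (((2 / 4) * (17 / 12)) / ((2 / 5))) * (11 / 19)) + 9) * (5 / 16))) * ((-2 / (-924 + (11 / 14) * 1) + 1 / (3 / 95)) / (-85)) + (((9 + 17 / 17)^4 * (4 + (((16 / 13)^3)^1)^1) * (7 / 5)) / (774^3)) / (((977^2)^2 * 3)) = -492805601221897998320728864021811 / 371993628177251136552772702483200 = -1.32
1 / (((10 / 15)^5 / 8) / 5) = 303.75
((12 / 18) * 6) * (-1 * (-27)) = 108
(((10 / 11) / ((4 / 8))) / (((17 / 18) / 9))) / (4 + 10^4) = 810 / 467687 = 0.00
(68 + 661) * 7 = 5103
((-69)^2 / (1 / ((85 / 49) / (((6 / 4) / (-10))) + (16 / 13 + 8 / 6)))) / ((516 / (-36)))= 1904400 / 637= 2989.64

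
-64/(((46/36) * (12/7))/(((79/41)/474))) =-112/943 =-0.12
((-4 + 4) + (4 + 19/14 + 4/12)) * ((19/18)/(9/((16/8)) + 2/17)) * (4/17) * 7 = 9082/4239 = 2.14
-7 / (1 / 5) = -35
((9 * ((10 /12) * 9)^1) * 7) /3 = 315 /2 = 157.50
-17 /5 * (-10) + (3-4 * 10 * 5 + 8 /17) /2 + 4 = -2049 /34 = -60.26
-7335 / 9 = -815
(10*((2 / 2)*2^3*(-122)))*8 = -78080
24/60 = 2/5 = 0.40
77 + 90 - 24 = 143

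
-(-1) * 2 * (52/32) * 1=13/4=3.25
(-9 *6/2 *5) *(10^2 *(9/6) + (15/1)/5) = -20655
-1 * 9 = -9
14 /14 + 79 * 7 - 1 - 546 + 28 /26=105 /13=8.08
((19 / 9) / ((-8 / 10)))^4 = 48.49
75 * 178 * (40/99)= 178000/33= 5393.94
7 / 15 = 0.47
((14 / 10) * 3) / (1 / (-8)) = -168 / 5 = -33.60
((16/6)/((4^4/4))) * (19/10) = 0.08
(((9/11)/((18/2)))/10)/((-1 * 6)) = -1/660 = -0.00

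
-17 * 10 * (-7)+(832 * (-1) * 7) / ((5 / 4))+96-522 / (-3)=-3199.20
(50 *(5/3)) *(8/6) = 1000/9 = 111.11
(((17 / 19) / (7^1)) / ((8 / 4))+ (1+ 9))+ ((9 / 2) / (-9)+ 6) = 2070 / 133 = 15.56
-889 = -889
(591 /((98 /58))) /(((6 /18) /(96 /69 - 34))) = -38562750 /1127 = -34217.17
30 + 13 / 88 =2653 / 88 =30.15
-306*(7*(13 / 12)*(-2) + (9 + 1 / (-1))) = 2193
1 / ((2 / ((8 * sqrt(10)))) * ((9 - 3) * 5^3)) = 2 * sqrt(10) / 375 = 0.02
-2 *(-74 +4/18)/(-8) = -166/9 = -18.44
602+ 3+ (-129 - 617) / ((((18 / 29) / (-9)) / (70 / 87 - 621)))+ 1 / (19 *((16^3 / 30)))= -783070769107 / 116736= -6708048.67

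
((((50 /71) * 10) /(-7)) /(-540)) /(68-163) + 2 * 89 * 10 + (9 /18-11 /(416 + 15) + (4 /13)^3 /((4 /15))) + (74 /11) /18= 9459263028321035 /5311335823794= 1780.96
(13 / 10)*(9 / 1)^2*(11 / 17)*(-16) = -92664 / 85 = -1090.16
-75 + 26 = -49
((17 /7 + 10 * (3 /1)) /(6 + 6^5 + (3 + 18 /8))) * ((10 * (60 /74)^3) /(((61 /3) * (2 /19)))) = 776340000 /74857384091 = 0.01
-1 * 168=-168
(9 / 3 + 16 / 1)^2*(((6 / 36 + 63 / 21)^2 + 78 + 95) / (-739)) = -2378629 / 26604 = -89.41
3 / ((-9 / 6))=-2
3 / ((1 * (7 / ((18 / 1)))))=54 / 7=7.71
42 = 42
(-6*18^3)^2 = 1224440064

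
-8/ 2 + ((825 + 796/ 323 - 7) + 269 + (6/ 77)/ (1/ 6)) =27008213/ 24871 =1085.93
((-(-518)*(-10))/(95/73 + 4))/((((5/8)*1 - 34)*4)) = 756280/103329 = 7.32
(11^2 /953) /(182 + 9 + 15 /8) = 968 /1470479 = 0.00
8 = 8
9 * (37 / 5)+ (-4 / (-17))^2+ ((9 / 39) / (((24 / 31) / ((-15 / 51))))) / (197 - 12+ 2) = 110185873 / 1653080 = 66.65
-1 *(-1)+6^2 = 37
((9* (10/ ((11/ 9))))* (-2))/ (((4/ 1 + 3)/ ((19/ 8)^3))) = -2777895/ 9856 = -281.85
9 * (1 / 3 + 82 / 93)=339 / 31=10.94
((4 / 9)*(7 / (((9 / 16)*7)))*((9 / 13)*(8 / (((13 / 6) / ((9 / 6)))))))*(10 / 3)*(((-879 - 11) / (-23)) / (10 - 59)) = -4556800 / 571389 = -7.97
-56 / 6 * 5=-140 / 3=-46.67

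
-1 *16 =-16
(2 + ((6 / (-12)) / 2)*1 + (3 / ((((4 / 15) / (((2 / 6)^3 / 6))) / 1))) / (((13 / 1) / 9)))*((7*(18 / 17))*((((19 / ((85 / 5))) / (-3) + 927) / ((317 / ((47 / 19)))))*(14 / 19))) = 1795780371 / 25290577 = 71.01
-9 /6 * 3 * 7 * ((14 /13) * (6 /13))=-2646 /169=-15.66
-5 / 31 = -0.16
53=53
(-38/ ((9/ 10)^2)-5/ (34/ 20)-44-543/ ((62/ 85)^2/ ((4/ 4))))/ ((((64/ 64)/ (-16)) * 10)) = 11798005694/ 6616485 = 1783.12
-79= -79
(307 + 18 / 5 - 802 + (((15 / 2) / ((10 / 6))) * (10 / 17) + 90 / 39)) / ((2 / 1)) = -268761 / 1105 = -243.22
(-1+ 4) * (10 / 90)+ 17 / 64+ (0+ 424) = 81523 / 192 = 424.60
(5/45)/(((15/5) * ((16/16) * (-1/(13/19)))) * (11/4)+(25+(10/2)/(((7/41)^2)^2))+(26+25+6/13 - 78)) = 124852/6597003177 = 0.00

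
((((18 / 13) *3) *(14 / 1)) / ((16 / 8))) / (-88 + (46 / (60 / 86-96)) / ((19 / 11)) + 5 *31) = 7357959 / 16883737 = 0.44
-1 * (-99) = 99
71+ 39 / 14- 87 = -185 / 14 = -13.21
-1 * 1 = -1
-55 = -55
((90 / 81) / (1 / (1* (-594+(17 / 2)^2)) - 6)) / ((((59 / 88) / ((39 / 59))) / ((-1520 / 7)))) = 18145212800 / 457831563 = 39.63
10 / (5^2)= 2 / 5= 0.40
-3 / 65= -0.05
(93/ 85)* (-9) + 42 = 2733/ 85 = 32.15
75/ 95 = 15/ 19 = 0.79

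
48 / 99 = 16 / 33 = 0.48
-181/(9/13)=-261.44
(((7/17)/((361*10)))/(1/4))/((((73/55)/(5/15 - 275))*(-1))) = 126896/1344003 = 0.09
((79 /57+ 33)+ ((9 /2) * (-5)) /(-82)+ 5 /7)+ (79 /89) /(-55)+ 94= 41434720861 /320309220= 129.36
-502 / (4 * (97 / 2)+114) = -251 / 154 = -1.63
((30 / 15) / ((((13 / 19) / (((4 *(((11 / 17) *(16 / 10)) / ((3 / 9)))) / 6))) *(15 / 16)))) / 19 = 0.34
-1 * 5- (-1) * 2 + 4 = 1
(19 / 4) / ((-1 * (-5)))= 19 / 20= 0.95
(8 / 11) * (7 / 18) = 28 / 99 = 0.28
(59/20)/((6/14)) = 413/60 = 6.88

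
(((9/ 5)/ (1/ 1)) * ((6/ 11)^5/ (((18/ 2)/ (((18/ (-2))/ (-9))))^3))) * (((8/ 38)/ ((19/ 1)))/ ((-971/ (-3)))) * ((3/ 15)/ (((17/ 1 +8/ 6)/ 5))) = 0.00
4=4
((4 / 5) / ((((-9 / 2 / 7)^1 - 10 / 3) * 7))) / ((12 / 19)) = -38 / 835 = -0.05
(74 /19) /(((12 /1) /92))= 1702 /57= 29.86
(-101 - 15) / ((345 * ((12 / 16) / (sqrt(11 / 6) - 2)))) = 928 / 1035 - 232 * sqrt(66) / 3105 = 0.29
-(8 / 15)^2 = -64 / 225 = -0.28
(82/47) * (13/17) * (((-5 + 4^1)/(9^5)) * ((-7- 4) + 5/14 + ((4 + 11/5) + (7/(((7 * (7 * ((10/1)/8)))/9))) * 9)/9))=2997059/14861747565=0.00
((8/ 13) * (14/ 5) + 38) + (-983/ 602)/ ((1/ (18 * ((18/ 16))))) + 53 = 9337521/ 156520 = 59.66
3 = 3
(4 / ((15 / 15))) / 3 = 4 / 3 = 1.33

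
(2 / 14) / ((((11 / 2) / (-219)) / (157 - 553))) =15768 / 7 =2252.57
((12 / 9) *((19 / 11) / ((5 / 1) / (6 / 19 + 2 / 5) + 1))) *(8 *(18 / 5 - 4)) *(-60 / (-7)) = -330752 / 41811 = -7.91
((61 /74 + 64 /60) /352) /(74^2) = 2099 /2139582720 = 0.00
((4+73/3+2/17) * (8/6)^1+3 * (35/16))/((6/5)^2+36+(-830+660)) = -2723225/8112672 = -0.34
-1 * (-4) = 4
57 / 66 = 19 / 22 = 0.86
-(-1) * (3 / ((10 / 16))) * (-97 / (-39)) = 776 / 65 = 11.94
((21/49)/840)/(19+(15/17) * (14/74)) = 629/23629760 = 0.00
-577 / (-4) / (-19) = -577 / 76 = -7.59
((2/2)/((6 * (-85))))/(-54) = 1/27540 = 0.00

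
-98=-98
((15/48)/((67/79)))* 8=395/134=2.95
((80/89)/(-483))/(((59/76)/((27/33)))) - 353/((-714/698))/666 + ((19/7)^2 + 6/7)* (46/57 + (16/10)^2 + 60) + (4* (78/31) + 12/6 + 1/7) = 17382250711846883399/32558045684229450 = 533.88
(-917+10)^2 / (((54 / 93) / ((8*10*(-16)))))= -16321356160 / 9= -1813484017.78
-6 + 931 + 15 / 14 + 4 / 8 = 6486 / 7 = 926.57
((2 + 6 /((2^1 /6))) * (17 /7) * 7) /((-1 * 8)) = -85 /2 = -42.50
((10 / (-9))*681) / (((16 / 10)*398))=-5675 / 4776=-1.19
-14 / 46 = -7 / 23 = -0.30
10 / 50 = 1 / 5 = 0.20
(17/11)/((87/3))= 17/319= 0.05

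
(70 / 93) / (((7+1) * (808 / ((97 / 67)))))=3395 / 20138592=0.00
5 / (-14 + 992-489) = 5 / 489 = 0.01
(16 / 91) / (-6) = -8 / 273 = -0.03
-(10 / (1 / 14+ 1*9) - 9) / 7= 1003 / 889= 1.13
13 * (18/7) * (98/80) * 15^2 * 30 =276412.50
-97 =-97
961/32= 30.03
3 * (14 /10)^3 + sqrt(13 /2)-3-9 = -471 /125 + sqrt(26) /2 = -1.22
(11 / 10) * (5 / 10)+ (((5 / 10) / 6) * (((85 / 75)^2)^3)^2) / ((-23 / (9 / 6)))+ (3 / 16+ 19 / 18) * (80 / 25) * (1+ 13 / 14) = 1369831565530797923 / 167113283203125000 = 8.20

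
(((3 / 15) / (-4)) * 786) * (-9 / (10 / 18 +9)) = 31833 / 860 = 37.02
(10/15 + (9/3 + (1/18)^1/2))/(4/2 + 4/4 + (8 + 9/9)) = 133/432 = 0.31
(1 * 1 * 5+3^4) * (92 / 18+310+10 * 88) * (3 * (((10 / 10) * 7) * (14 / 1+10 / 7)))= 33300576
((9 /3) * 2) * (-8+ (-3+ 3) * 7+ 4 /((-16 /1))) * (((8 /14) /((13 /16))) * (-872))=2762496 /91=30357.10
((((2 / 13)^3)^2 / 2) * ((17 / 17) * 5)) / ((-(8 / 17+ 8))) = -170 / 43441281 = -0.00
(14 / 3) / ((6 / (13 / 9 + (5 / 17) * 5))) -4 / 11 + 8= 9.90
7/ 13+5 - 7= -19/ 13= -1.46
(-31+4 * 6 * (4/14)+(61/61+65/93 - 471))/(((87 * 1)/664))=-213298048/56637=-3766.05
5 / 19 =0.26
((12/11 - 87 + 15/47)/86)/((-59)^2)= -375/1311629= -0.00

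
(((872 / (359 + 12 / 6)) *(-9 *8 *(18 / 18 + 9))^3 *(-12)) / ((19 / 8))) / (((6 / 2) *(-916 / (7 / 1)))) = -18226446336000 / 1570711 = -11603946.45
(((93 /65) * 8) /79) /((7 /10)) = 1488 /7189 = 0.21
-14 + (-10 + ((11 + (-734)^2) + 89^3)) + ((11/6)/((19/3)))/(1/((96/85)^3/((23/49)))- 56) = 57034422591128000/45858223471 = 1243711.99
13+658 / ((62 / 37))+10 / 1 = 12886 / 31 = 415.68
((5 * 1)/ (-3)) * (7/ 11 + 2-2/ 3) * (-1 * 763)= 247975/ 99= 2504.80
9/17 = 0.53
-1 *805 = -805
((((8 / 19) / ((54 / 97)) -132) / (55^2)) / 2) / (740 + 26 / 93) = -521792 / 17806157325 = -0.00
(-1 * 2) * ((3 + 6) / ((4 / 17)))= -153 / 2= -76.50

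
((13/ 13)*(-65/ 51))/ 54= -65/ 2754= -0.02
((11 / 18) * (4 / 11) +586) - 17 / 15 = 26329 / 45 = 585.09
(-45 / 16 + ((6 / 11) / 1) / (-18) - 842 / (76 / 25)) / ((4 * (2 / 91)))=-3182.91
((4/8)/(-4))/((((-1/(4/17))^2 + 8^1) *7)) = -2/2919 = -0.00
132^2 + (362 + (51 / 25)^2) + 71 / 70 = 155672789 / 8750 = 17791.18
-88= -88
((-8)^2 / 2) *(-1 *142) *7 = -31808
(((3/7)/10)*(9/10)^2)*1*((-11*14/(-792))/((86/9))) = 243/344000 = 0.00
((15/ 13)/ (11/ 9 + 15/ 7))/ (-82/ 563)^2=16.16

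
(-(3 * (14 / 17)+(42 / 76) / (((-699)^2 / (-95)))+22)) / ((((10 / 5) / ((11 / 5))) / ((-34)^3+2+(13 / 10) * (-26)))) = 293160323814281 / 276873900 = 1058822.53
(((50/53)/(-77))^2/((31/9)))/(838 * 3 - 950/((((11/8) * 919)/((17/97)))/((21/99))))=3008576250/173553682558433723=0.00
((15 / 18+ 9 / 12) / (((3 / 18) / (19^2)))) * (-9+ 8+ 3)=6859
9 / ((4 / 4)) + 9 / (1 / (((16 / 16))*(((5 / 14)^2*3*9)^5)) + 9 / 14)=22.96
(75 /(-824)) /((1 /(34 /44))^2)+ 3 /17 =827973 /6779872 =0.12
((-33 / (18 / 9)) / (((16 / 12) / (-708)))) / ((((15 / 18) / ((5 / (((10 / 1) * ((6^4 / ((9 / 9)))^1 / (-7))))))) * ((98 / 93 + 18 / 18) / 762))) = -160972119 / 15280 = -10534.82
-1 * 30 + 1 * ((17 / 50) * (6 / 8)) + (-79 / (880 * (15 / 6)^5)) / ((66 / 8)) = -1349684431 / 45375000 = -29.75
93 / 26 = 3.58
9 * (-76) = -684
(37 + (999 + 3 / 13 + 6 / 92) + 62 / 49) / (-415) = -30402621 / 12160330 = -2.50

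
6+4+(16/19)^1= 206/19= 10.84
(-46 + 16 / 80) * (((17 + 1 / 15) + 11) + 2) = -103279 / 75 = -1377.05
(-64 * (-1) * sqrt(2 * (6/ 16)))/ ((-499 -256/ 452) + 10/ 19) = -68704 * sqrt(3)/ 1071439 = -0.11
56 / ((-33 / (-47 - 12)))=3304 / 33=100.12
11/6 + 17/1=113/6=18.83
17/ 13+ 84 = 1109/ 13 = 85.31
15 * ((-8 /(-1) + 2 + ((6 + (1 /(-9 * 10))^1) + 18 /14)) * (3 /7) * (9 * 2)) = 97947 /49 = 1998.92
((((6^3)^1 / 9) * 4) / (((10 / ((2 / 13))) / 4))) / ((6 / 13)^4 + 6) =140608 / 143885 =0.98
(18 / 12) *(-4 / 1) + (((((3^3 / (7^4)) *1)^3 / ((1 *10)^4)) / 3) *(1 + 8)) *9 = -830477231528559 / 138412872010000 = -6.00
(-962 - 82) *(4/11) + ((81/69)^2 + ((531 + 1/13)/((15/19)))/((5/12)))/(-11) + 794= 505828809/1891175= 267.47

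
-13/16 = -0.81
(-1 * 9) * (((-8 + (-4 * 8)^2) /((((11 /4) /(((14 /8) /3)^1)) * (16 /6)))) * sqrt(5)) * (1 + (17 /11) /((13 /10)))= -2504313 * sqrt(5) /1573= -3559.96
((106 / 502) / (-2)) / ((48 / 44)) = -583 / 6024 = -0.10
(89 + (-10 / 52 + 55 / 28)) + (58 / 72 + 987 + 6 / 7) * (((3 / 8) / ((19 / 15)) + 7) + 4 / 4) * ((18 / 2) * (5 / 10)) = 36999.76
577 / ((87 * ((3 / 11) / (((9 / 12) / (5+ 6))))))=577 / 348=1.66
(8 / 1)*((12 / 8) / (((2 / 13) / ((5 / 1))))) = 390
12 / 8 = 3 / 2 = 1.50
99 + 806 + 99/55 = 4534/5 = 906.80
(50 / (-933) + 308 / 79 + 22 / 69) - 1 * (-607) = 1036082467 / 1695261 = 611.16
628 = 628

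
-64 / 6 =-32 / 3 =-10.67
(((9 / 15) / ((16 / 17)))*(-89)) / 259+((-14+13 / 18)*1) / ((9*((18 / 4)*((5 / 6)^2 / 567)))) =-27754343 / 103600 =-267.90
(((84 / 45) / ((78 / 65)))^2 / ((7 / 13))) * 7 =2548 / 81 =31.46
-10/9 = -1.11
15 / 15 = 1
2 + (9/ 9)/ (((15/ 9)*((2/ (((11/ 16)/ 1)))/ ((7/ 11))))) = 341/ 160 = 2.13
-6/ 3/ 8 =-1/ 4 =-0.25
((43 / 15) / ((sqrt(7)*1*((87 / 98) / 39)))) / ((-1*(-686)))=559*sqrt(7) / 21315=0.07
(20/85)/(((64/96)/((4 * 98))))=2352/17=138.35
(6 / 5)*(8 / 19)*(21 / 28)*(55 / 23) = 0.91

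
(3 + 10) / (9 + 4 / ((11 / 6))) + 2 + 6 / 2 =758 / 123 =6.16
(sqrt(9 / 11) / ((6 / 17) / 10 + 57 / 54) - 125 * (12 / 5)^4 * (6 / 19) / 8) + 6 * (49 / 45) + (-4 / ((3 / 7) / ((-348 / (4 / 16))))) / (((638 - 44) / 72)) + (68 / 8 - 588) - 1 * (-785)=4590 * sqrt(11) / 18359 + 10176937 / 6270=1623.95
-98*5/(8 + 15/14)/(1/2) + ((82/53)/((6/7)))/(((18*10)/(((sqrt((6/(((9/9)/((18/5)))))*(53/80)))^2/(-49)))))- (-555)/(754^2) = -27300631688203/252705362000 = -108.03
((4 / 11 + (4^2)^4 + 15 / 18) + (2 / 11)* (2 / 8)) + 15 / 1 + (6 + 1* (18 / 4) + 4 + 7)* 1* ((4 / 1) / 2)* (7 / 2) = 4336381 / 66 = 65702.74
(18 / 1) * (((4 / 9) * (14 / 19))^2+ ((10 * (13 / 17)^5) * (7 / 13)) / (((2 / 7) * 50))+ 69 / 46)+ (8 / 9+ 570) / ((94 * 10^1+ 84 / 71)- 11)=5300875181917718 / 169257766611055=31.32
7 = 7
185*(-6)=-1110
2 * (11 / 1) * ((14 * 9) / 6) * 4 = 1848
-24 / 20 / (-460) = 3 / 1150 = 0.00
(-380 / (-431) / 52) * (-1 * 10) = -950 / 5603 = -0.17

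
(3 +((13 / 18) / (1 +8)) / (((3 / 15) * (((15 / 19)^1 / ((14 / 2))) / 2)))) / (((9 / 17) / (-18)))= -83572 / 243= -343.92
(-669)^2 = 447561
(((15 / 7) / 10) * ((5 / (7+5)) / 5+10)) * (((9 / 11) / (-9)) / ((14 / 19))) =-209 / 784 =-0.27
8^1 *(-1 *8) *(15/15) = -64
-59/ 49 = -1.20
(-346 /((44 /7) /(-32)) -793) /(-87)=-3551 /319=-11.13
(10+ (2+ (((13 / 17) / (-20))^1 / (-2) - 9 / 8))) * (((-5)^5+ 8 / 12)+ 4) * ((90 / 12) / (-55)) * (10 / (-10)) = -394013 / 85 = -4635.45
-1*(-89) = 89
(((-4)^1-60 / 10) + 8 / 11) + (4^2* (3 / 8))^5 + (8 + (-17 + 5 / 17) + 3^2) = 1452433 / 187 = 7767.02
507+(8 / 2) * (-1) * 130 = -13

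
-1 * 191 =-191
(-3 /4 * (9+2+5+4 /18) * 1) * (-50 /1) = 1825 /3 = 608.33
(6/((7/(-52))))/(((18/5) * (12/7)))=-65/9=-7.22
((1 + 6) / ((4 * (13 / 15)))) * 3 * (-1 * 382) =-60165 / 26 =-2314.04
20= 20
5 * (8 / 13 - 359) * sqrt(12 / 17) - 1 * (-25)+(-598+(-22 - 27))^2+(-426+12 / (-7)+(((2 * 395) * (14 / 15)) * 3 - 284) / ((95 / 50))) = 55756396 / 133 - 46590 * sqrt(51) / 221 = 417715.51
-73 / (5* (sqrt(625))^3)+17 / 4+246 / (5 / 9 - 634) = 6878100933 / 1781562500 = 3.86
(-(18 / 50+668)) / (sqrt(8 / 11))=-16709 *sqrt(22) / 100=-783.72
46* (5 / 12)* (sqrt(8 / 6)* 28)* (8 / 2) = 12880* sqrt(3) / 9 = 2478.76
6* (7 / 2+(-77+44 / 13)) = -5469 / 13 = -420.69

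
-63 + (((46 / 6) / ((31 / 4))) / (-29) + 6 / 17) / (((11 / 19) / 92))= -6221093 / 504339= -12.34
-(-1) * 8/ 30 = 4/ 15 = 0.27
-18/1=-18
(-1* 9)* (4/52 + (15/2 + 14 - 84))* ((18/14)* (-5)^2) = 3286575/182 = 18058.10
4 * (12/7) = 48/7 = 6.86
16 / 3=5.33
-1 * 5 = -5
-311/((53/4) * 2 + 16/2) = -622/69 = -9.01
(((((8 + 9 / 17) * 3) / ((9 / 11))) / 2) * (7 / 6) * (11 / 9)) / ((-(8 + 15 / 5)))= -2.03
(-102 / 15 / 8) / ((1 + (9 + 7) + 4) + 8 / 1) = -17 / 580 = -0.03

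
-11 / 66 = -1 / 6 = -0.17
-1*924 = -924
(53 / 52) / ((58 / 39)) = 159 / 232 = 0.69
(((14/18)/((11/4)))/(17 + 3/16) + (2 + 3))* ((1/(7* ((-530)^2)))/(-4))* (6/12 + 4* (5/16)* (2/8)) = -1775449/3426081120000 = -0.00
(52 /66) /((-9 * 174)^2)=0.00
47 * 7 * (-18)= -5922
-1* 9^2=-81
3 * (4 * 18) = 216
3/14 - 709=-9923/14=-708.79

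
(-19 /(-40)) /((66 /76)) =361 /660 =0.55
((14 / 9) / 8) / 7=0.03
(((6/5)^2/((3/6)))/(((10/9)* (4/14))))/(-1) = -1134/125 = -9.07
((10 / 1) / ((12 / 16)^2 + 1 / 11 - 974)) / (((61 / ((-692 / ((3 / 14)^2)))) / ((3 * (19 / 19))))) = 238712320 / 31349547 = 7.61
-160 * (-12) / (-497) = -1920 / 497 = -3.86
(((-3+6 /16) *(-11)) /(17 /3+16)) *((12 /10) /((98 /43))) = 12771 /18200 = 0.70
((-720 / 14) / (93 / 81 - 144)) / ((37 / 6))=58320 / 998963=0.06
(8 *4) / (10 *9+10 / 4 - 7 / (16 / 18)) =256 / 677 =0.38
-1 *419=-419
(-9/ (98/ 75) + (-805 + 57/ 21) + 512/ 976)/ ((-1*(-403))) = -4834103/ 2409134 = -2.01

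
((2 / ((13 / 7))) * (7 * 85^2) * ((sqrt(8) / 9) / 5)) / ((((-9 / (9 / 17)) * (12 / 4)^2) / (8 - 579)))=9512860 * sqrt(2) / 1053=12776.08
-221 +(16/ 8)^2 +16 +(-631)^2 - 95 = 397865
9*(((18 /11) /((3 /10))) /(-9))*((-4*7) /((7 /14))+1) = 300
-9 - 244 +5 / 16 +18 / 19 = -76529 / 304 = -251.74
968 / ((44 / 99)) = 2178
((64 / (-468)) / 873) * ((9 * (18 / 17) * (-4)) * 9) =1152 / 21437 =0.05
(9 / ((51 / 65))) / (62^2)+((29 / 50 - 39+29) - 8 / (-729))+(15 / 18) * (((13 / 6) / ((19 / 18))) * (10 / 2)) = -19311295079 / 22628378700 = -0.85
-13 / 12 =-1.08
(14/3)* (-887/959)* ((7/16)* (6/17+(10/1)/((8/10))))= -2713333/111792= -24.27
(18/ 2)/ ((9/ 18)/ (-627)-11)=-11286/ 13795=-0.82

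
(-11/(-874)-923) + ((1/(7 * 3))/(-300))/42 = -106725219737/115630200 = -922.99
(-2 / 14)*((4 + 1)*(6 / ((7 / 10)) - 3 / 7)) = -285 / 49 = -5.82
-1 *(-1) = 1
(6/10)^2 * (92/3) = 276/25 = 11.04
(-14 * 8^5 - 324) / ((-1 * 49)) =459076 / 49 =9368.90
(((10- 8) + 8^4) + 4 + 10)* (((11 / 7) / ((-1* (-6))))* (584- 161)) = 3188856 / 7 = 455550.86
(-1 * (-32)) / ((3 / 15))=160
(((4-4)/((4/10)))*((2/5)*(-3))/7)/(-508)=0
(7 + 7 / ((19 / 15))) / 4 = 3.13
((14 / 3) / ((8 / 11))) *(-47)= -3619 / 12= -301.58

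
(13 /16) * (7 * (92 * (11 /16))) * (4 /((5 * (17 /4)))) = 23023 /340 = 67.71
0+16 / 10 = 1.60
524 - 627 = -103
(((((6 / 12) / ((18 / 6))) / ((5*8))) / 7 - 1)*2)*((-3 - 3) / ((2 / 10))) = 1679 / 28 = 59.96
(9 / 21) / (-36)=-1 / 84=-0.01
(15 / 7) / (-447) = -5 / 1043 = -0.00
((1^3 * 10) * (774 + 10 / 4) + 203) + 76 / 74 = 294854 / 37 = 7969.03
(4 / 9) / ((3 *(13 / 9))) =4 / 39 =0.10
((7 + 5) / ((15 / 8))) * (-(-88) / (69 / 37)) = 104192 / 345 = 302.01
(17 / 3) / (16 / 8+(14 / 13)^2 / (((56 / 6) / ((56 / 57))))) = 54587 / 20442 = 2.67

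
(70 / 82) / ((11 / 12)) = 420 / 451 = 0.93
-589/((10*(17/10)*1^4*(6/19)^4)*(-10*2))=76759069/440640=174.20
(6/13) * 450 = 2700/13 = 207.69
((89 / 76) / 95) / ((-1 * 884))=-89 / 6382480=-0.00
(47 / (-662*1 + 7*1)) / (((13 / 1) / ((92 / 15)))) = -4324 / 127725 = -0.03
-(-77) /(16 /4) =77 /4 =19.25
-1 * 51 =-51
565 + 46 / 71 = 40161 / 71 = 565.65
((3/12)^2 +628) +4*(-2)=9921/16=620.06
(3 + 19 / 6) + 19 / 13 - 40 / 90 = 1681 / 234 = 7.18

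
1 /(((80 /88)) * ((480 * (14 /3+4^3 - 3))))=11 /315200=0.00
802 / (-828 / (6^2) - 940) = -802 / 963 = -0.83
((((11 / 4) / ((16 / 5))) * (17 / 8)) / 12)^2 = 0.02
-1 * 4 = -4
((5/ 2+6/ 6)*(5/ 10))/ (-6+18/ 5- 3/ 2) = -35/ 78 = -0.45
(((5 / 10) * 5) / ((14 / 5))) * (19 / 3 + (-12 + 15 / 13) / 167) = 5.60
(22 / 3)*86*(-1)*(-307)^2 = -178319108 / 3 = -59439702.67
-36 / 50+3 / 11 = -123 / 275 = -0.45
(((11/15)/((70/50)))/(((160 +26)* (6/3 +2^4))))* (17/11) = 17/70308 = 0.00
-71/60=-1.18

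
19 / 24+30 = 739 / 24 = 30.79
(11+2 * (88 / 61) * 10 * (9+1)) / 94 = 18271 / 5734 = 3.19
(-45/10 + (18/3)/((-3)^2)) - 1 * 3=-41/6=-6.83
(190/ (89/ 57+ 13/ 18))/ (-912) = -285/ 3124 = -0.09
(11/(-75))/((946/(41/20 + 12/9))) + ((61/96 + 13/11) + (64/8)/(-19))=451539917/323532000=1.40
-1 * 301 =-301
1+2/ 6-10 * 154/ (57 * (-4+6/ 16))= 8.79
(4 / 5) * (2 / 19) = 0.08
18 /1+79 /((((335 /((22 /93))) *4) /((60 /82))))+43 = 5195446 /85157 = 61.01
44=44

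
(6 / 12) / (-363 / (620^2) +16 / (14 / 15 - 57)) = -161640200 / 92561283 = -1.75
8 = 8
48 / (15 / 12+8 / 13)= 2496 / 97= 25.73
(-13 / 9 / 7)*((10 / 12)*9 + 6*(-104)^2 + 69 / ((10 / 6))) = -13401.33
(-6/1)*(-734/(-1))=-4404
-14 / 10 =-7 / 5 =-1.40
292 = 292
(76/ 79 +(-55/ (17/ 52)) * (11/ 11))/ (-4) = 56162/ 1343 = 41.82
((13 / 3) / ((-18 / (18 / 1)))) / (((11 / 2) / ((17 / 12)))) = -221 / 198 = -1.12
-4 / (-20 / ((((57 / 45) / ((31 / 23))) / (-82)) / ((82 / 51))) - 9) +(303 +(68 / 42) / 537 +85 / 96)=2278503965511281 / 7497865833696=303.89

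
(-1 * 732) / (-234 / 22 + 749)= -4026 / 4061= -0.99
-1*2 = -2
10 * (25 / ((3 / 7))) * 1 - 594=-32 / 3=-10.67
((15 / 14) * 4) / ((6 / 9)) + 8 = 101 / 7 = 14.43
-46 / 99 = -0.46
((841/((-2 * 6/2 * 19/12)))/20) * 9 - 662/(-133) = -34.86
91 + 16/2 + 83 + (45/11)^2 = 24047/121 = 198.74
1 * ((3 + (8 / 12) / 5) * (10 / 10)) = 47 / 15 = 3.13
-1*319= -319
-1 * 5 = -5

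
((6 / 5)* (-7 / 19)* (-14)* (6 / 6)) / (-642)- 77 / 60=-157717 / 121980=-1.29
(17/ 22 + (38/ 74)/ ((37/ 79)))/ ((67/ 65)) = 3659175/ 2017906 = 1.81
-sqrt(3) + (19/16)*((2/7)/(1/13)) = 247/56 - sqrt(3) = 2.68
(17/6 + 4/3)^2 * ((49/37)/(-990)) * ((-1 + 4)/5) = -1225/87912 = -0.01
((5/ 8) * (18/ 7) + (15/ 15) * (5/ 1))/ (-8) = -185/ 224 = -0.83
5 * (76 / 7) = 380 / 7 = 54.29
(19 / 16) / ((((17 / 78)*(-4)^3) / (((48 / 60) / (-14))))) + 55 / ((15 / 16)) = 26810543 / 456960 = 58.67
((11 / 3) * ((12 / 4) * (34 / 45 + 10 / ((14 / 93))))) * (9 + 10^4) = 2330025137 / 315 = 7396905.20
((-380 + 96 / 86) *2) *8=-260672 / 43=-6062.14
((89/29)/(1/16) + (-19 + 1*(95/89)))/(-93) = -80452/240033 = -0.34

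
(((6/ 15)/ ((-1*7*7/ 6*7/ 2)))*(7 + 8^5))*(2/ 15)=-20976/ 343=-61.15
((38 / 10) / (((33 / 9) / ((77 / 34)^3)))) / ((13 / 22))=26022381 / 1277380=20.37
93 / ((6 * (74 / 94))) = 1457 / 74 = 19.69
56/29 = 1.93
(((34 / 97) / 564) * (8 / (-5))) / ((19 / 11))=-748 / 1299315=-0.00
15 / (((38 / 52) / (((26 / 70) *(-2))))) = -2028 / 133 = -15.25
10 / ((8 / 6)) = 15 / 2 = 7.50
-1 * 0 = 0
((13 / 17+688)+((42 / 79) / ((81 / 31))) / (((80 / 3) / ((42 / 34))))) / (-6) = -111002839 / 966960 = -114.80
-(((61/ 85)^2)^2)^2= -191707312997281/ 2724905250390625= -0.07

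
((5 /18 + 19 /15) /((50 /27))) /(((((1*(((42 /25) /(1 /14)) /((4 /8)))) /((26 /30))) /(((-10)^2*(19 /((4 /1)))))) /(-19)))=-138.67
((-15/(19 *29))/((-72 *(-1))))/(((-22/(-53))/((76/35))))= -0.00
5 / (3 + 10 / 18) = 45 / 32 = 1.41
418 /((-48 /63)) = -4389 /8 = -548.62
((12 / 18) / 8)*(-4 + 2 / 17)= -11 / 34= -0.32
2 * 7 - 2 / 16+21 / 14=123 / 8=15.38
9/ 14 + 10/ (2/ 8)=569/ 14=40.64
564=564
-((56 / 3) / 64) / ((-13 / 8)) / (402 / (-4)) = -14 / 7839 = -0.00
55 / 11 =5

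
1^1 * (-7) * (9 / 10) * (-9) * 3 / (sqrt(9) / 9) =5103 / 10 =510.30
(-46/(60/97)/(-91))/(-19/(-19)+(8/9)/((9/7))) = 60237/124670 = 0.48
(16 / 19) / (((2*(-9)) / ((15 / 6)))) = -20 / 171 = -0.12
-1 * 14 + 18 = 4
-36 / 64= -9 / 16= -0.56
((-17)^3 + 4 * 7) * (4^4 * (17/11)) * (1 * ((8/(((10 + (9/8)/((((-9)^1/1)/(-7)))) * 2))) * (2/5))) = -272121856/957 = -284348.86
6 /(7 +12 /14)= 42 /55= 0.76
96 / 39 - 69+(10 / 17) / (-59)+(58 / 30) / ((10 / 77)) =-51.66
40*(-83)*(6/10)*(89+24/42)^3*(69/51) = -11293272111528/5831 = -1936764210.52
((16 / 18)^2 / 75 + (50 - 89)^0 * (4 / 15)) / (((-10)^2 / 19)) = 7999 / 151875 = 0.05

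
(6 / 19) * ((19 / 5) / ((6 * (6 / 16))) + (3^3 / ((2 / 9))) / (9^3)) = 167 / 285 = 0.59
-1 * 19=-19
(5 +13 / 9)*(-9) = -58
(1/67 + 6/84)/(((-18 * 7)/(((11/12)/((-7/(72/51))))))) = 99/781354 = 0.00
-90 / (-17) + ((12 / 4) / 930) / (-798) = 5.29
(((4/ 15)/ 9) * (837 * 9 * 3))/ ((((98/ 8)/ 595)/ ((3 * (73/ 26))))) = 24929208/ 91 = 273947.34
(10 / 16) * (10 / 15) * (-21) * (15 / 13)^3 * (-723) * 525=44837296875 / 8788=5102104.79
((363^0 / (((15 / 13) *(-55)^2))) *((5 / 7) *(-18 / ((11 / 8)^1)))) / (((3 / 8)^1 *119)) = -1664 / 27718075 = -0.00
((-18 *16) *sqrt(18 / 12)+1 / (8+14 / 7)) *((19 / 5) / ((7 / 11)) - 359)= 124487.24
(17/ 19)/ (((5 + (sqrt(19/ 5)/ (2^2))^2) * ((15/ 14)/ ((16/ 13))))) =60928/ 310479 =0.20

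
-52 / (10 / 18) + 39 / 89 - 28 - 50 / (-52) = -1390717 / 11570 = -120.20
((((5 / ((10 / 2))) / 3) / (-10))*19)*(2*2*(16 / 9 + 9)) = -3686 / 135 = -27.30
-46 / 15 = -3.07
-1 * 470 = -470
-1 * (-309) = 309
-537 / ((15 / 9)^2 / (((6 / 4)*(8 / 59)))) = -57996 / 1475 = -39.32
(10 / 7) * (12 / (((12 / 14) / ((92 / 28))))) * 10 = 4600 / 7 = 657.14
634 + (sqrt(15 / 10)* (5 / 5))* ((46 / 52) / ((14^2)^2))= 23* sqrt(6) / 1997632 + 634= 634.00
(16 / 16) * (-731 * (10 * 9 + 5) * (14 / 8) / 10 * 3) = -291669 / 8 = -36458.62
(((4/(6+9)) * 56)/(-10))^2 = 12544/5625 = 2.23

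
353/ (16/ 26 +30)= 4589/ 398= 11.53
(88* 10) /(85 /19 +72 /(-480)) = 334400 /1643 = 203.53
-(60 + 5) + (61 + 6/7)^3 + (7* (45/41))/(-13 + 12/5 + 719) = 1683754606907/7115878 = 236619.38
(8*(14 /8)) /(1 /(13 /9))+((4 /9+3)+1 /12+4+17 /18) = 1033 /36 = 28.69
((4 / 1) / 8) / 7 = 1 / 14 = 0.07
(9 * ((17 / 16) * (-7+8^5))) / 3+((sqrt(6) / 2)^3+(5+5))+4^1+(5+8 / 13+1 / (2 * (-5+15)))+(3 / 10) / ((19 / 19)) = 3 * sqrt(6) / 4+108623479 / 1040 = 104447.49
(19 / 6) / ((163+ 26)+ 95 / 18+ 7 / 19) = 1083 / 66569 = 0.02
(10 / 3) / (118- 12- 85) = 10 / 63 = 0.16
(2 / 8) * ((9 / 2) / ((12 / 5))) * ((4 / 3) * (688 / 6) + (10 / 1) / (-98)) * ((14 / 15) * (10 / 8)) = 336895 / 4032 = 83.56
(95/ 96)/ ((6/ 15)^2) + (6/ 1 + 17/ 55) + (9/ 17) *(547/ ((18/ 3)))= 21814801/ 359040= 60.76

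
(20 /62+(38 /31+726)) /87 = 7518 /899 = 8.36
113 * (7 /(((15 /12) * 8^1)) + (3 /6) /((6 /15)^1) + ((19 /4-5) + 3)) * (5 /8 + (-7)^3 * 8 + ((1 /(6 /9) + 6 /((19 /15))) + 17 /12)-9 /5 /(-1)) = -33105274051 /22800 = -1451985.70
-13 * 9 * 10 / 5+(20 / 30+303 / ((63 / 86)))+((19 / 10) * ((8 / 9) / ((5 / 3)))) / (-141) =13345118 / 74025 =180.28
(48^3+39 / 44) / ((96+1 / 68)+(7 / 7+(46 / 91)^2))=685033129599 / 602510095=1136.97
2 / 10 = 1 / 5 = 0.20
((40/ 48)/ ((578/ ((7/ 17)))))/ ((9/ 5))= 175/ 530604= 0.00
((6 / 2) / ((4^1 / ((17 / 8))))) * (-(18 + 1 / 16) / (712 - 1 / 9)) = -132651 / 3280384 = -0.04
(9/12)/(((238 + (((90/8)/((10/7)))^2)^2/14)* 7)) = 6144/29400833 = 0.00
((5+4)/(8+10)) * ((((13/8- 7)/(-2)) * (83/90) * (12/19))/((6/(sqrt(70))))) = 3569 * sqrt(70)/27360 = 1.09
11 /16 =0.69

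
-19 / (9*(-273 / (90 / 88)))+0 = 95 / 12012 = 0.01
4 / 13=0.31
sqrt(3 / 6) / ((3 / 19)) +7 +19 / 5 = 19 * sqrt(2) / 6 +54 / 5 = 15.28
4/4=1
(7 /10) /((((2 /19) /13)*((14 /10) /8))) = 494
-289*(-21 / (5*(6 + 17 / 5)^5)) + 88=20186153741 / 229345007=88.02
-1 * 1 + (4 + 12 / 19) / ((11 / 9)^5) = 194213 / 278179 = 0.70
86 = 86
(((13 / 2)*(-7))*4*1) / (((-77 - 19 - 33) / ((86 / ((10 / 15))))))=182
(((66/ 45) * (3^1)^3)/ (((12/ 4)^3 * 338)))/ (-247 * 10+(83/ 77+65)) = -847/ 469233570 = -0.00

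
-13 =-13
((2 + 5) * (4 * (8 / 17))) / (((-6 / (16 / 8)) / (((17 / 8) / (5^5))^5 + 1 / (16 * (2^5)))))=-0.01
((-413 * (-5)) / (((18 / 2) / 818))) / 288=844585 / 1296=651.69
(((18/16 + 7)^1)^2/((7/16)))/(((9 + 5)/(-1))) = -4225/392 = -10.78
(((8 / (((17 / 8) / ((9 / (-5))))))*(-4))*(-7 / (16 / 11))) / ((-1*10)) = 5544 / 425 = 13.04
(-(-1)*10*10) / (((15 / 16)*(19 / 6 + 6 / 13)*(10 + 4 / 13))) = 2.85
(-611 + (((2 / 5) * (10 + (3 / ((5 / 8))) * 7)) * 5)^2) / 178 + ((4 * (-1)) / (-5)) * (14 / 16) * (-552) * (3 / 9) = -398339 / 4450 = -89.51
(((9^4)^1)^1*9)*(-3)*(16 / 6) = -472392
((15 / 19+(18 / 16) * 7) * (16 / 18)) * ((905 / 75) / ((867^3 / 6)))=158918 / 185738593455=0.00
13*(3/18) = 13/6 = 2.17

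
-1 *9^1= -9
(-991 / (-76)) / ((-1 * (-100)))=991 / 7600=0.13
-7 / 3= -2.33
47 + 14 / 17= 813 / 17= 47.82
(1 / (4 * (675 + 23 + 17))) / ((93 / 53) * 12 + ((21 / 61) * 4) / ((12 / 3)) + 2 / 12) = 9699 / 598264810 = 0.00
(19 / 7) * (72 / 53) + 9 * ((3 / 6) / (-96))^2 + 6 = 14721395 / 1519616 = 9.69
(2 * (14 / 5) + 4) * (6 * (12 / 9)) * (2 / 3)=256 / 5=51.20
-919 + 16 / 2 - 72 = -983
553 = 553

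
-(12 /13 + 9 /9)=-25 /13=-1.92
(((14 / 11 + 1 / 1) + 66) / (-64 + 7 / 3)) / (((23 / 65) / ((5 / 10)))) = -29289 / 18722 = -1.56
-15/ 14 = -1.07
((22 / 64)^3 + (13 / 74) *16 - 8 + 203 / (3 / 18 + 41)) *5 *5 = -1627573375 / 299466752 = -5.43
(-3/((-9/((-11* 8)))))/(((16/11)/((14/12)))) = -847/36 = -23.53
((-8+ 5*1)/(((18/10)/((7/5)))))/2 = -7/6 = -1.17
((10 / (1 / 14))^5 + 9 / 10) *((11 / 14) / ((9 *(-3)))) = -5916064000099 / 3780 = -1565096296.32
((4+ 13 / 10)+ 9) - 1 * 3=113 / 10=11.30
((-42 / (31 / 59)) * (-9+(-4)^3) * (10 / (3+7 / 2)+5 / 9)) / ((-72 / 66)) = -81251555 / 7254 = -11200.93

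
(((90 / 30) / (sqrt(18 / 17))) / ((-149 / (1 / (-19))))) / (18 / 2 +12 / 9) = 3 *sqrt(34) / 175522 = 0.00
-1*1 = -1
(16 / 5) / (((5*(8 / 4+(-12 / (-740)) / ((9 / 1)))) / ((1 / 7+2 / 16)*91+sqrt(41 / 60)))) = 296*sqrt(615) / 27775+8658 / 1111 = 8.06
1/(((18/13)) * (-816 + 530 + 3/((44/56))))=-143/55872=-0.00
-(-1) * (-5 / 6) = -5 / 6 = -0.83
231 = 231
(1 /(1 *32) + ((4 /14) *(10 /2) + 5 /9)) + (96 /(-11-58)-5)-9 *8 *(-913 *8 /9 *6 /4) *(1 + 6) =28448234345 /46368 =613531.62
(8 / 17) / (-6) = -4 / 51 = -0.08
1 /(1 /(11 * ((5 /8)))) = 6.88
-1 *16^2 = -256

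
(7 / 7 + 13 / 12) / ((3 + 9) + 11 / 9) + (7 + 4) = 5311 / 476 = 11.16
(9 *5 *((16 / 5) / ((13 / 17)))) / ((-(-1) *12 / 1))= 204 / 13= 15.69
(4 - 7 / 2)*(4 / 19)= 2 / 19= 0.11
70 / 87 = 0.80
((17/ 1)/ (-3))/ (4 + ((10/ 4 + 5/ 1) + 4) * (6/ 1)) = -17/ 219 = -0.08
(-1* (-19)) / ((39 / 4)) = 76 / 39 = 1.95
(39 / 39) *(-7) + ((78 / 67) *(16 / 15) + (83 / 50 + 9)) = 16421 / 3350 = 4.90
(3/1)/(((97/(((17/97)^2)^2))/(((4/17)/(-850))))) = -1734/214683506425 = -0.00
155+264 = 419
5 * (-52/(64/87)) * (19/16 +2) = -288405/256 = -1126.58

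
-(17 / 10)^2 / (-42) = 289 / 4200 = 0.07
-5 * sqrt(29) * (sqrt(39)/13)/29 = -5 * sqrt(1131)/377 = -0.45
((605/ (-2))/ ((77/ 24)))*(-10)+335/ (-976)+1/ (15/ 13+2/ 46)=1153648029/ 1222928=943.35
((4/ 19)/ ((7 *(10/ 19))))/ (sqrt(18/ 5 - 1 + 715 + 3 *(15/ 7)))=2 *sqrt(886935)/ 886935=0.00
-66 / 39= -22 / 13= -1.69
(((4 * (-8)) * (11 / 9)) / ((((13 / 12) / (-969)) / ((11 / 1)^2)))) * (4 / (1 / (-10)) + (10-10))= -2201154560 / 13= -169319581.54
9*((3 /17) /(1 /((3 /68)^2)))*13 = 3159 /78608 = 0.04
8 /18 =4 /9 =0.44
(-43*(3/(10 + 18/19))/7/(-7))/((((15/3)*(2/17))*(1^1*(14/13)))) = 41667/109760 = 0.38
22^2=484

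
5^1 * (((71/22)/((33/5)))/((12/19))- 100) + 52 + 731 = 2499221/8712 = 286.87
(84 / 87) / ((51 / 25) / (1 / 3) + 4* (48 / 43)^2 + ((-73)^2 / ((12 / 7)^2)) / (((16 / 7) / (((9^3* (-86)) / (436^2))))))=-31493280358400 / 8172105408095481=-0.00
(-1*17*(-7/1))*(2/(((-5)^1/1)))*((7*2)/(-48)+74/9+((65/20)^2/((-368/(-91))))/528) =-377.73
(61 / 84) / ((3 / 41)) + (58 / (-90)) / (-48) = 150263 / 15120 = 9.94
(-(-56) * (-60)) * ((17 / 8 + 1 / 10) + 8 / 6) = -11956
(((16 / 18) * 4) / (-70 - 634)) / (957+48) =-1 / 198990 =-0.00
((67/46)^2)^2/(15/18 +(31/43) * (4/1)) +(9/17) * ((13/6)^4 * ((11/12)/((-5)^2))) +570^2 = 64034573471221557949/197089105953600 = 324901.64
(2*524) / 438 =2.39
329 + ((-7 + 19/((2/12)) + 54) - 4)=486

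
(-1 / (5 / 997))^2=994009 / 25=39760.36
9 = 9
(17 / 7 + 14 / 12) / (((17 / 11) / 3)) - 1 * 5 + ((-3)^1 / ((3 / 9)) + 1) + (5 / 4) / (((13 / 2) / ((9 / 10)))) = -36187 / 6188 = -5.85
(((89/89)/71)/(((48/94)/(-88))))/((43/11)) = -5687/9159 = -0.62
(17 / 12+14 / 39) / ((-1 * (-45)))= 277 / 7020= 0.04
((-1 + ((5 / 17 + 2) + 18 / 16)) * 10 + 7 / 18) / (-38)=-15043 / 23256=-0.65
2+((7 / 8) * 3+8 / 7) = 323 / 56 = 5.77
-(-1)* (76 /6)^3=54872 /27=2032.30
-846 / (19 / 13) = -10998 / 19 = -578.84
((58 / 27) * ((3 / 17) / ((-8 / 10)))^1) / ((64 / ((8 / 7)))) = -145 / 17136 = -0.01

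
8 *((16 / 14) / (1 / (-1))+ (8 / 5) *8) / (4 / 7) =816 / 5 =163.20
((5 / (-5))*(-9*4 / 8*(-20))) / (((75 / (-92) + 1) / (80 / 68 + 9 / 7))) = -2426040 / 2023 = -1199.23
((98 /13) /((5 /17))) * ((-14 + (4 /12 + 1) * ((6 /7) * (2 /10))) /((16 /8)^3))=-28679 /650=-44.12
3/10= 0.30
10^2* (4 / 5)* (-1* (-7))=560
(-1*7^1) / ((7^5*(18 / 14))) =-1 / 3087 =-0.00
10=10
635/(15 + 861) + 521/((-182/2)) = -398611/79716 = -5.00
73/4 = 18.25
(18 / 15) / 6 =1 / 5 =0.20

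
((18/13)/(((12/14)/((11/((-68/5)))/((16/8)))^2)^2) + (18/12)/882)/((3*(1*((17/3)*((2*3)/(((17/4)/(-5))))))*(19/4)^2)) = -68135614979/3540093898199040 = -0.00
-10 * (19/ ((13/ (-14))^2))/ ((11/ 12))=-446880/ 1859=-240.39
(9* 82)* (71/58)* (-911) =-823009.97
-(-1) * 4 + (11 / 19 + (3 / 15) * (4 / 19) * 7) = 463 / 95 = 4.87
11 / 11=1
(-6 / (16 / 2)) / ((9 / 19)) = -1.58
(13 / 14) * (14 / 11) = 13 / 11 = 1.18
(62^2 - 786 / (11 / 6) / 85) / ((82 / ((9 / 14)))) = 8076204 / 268345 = 30.10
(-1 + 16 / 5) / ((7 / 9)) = 99 / 35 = 2.83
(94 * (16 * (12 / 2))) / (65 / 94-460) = -848256 / 43175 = -19.65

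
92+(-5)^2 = 117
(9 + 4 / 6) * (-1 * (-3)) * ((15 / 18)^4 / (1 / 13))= 235625 / 1296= 181.81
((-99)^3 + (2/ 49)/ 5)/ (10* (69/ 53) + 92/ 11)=-138592656499/ 3054170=-45378.17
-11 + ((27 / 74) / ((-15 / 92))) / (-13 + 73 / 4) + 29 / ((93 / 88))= 1928719 / 120435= 16.01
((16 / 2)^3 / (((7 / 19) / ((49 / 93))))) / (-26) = -34048 / 1209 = -28.16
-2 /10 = -1 /5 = -0.20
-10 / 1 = -10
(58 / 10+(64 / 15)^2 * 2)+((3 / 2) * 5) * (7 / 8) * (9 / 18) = 327529 / 7200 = 45.49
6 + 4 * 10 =46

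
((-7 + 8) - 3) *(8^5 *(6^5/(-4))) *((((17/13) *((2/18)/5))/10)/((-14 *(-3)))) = 20054016/2275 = 8814.95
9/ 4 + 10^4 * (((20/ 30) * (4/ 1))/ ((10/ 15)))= 160009/ 4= 40002.25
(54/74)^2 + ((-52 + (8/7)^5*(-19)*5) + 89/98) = -10849901843/46017566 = -235.78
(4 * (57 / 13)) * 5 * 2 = 2280 / 13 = 175.38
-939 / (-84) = 313 / 28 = 11.18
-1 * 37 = -37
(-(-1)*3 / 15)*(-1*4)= -4 / 5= -0.80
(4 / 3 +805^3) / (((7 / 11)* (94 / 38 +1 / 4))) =1308323596844 / 4347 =300971611.88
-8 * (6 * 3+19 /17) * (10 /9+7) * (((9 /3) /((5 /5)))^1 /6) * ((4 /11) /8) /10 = -4745 /1683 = -2.82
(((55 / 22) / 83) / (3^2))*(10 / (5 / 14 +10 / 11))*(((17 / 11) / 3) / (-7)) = -170 / 87399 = -0.00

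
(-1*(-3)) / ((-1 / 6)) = -18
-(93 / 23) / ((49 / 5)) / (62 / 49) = -15 / 46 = -0.33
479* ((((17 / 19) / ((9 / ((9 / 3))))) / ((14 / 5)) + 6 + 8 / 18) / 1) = 7512157 / 2394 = 3137.91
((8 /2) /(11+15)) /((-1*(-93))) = 2 /1209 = 0.00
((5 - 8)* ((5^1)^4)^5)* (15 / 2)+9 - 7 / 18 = -19311904907226485 / 9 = -2145767211914053.89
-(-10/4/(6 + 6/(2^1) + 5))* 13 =65/28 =2.32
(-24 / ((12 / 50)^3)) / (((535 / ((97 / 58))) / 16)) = -2425000 / 27927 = -86.83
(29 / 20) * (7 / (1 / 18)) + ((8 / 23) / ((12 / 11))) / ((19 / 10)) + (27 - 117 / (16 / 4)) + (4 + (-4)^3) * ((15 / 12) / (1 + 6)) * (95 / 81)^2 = 22194819797 / 133800660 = 165.88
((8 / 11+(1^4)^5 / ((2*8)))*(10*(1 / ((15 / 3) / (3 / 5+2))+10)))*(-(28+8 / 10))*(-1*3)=1974078 / 275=7178.47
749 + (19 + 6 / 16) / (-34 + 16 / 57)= 371219 / 496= 748.43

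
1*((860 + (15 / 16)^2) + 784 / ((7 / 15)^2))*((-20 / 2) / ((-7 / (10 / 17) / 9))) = 256946625 / 7616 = 33737.74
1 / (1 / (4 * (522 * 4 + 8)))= 8384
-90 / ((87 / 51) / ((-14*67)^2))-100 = -1346164220 / 29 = -46419455.86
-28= -28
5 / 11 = 0.45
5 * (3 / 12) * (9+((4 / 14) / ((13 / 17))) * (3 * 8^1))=8175 / 364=22.46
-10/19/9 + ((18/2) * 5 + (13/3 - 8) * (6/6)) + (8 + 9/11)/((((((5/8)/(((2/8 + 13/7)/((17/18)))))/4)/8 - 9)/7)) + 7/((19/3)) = 40824717377/1149511077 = 35.51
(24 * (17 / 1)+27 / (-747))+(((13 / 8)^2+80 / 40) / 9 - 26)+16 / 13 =26497495 / 69056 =383.71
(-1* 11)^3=-1331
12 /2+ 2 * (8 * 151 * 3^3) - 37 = 65201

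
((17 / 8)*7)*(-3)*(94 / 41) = -16779 / 164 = -102.31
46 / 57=0.81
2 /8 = 1 /4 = 0.25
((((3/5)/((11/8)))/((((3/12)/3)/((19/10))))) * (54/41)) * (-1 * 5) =-147744/2255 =-65.52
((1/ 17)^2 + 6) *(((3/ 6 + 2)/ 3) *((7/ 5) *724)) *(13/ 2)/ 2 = 28577185/ 1734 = 16480.50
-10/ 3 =-3.33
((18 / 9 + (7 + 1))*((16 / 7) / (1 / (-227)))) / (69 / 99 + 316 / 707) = -121054560 / 26689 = -4535.75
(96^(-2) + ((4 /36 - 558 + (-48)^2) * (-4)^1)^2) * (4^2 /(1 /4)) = 4046212710409 /1296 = 3122077708.65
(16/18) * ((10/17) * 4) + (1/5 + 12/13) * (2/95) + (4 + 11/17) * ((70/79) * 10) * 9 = 352120838/944775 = 372.70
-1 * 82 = -82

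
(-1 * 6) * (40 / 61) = -3.93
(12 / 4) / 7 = 3 / 7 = 0.43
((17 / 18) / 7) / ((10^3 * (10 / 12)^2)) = 17 / 87500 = 0.00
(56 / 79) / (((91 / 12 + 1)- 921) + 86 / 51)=-11424 / 14677331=-0.00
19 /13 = 1.46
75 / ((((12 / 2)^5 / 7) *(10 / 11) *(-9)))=-385 / 46656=-0.01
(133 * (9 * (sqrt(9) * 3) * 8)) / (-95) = -4536 / 5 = -907.20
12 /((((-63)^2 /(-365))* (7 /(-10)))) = 14600 /9261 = 1.58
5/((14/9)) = 3.21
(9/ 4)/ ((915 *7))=3/ 8540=0.00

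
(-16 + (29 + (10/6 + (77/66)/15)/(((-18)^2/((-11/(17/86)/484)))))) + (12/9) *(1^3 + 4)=214474769/10905840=19.67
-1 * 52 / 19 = -52 / 19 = -2.74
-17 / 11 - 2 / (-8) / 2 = -125 / 88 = -1.42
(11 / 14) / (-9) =-11 / 126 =-0.09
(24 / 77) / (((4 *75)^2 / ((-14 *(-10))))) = 2 / 4125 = 0.00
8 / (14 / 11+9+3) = 0.60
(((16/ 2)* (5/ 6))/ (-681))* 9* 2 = -40/ 227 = -0.18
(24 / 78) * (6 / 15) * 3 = 24 / 65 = 0.37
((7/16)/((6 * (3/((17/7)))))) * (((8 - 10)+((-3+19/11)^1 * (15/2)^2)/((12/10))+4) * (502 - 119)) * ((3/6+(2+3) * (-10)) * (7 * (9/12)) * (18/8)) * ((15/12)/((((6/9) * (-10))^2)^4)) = 0.24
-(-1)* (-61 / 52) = -61 / 52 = -1.17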